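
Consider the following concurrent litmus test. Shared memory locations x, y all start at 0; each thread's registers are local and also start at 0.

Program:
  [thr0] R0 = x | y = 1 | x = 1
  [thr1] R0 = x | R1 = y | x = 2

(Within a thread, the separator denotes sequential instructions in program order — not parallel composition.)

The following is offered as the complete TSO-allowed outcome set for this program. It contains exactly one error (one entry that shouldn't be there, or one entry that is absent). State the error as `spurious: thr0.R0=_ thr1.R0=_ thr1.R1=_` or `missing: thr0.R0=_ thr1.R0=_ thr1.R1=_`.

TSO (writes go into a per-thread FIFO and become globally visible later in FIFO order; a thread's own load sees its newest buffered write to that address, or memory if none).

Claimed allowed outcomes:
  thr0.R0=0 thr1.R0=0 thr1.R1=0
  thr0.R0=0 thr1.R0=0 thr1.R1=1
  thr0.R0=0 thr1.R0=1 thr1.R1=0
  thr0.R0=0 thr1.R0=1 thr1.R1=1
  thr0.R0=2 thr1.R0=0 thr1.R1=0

outcome vector order: (thr0.R0,thr1.R0,thr1.R1)
TSO (4): <0 0 0> <0 0 1> <0 1 1> <2 0 0>
claimed∖TSO = {<0 1 0>}

spurious: thr0.R0=0 thr1.R0=1 thr1.R1=0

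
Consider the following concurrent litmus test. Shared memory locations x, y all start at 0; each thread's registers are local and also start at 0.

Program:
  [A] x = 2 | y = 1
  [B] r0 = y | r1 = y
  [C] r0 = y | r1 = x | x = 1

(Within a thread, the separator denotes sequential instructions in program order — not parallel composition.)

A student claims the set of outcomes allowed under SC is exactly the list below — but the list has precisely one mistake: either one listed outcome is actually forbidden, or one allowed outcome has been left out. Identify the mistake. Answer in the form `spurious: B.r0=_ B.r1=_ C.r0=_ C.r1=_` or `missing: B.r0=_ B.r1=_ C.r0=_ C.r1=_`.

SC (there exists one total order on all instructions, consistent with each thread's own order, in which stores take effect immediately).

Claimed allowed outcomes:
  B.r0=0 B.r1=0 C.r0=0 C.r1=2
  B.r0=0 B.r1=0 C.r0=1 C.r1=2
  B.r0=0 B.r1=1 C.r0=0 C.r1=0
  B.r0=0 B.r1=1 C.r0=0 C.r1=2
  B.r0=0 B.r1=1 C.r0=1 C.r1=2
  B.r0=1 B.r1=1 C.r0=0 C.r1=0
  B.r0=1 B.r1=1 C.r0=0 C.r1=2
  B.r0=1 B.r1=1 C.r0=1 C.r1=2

outcome vector order: (B.r0,B.r1,C.r0,C.r1)
[SC] allowed = {(0,0,0,0) (0,0,0,2) (0,0,1,2) (0,1,0,0) (0,1,0,2) (0,1,1,2) (1,1,0,0) (1,1,0,2) (1,1,1,2)}
SC∖claimed = {(0,0,0,0)}

missing: B.r0=0 B.r1=0 C.r0=0 C.r1=0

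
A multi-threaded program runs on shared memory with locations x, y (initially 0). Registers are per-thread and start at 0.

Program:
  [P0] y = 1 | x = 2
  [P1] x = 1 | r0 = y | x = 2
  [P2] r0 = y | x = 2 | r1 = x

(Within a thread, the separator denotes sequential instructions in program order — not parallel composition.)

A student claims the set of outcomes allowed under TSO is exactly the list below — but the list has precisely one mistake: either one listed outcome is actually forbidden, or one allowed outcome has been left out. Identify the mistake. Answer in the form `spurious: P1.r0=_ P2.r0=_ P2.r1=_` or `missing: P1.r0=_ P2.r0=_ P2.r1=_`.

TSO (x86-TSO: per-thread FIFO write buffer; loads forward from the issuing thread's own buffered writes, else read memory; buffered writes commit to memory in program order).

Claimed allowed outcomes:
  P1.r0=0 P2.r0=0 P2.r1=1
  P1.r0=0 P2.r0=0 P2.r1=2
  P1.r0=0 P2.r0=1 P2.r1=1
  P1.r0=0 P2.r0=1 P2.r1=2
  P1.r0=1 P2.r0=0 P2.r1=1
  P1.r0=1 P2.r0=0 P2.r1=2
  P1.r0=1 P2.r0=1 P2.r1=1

missing: P1.r0=1 P2.r0=1 P2.r1=2

outcome vector order: (P1.r0,P2.r0,P2.r1)
[TSO] allowed = {001 002 011 012 101 102 111 112}
TSO∖claimed = {112}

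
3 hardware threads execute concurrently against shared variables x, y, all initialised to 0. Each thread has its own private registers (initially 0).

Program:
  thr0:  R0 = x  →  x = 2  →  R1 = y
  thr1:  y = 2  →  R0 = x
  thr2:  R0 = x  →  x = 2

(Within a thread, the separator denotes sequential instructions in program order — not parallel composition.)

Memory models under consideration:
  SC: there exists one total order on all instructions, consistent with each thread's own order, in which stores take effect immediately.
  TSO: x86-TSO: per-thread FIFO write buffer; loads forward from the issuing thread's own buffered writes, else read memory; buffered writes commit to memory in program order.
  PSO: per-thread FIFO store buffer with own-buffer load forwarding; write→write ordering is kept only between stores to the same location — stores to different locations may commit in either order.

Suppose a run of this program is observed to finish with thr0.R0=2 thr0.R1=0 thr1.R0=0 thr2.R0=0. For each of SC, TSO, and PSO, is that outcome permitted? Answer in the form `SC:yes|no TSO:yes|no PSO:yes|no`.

SC:no TSO:yes PSO:yes

outcome vector order: (thr0.R0,thr0.R1,thr1.R0,thr2.R0)
under SC → 0020 0022 0200 0202 0220 0222 2020 2200 2220
under TSO → 0000 0002 0020 0022 0200 0202 0220 0222 2000 2020 2200 2220
under PSO → 0000 0002 0020 0022 0200 0202 0220 0222 2000 2020 2200 2220
target 2000 ∈ {TSO,PSO}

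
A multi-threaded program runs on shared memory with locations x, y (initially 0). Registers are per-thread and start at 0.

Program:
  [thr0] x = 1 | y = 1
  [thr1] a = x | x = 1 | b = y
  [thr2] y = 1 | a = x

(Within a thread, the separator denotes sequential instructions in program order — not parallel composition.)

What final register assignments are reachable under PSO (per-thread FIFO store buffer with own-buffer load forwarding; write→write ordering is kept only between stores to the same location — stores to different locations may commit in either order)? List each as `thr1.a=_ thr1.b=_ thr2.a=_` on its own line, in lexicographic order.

thr1.a=0 thr1.b=0 thr2.a=0
thr1.a=0 thr1.b=0 thr2.a=1
thr1.a=0 thr1.b=1 thr2.a=0
thr1.a=0 thr1.b=1 thr2.a=1
thr1.a=1 thr1.b=0 thr2.a=0
thr1.a=1 thr1.b=0 thr2.a=1
thr1.a=1 thr1.b=1 thr2.a=0
thr1.a=1 thr1.b=1 thr2.a=1

outcome vector order: (thr1.a,thr1.b,thr2.a)
|PSO outcomes| = 8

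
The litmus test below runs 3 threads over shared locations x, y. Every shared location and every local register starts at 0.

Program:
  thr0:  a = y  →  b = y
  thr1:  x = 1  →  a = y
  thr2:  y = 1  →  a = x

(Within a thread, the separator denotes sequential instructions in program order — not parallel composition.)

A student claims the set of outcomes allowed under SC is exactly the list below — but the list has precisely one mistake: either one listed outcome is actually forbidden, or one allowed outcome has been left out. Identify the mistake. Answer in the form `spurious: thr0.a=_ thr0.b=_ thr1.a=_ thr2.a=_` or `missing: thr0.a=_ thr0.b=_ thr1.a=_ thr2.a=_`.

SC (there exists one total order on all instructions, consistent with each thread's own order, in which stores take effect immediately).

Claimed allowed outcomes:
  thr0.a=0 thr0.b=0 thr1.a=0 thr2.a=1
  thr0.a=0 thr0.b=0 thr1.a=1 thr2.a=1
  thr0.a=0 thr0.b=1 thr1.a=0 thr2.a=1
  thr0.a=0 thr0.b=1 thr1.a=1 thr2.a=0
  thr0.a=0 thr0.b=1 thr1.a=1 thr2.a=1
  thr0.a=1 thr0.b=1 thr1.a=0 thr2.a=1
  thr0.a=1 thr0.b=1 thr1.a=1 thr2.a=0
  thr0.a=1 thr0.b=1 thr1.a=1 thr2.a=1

outcome vector order: (thr0.a,thr0.b,thr1.a,thr2.a)
SC (9): 0/0/0/1, 0/0/1/0, 0/0/1/1, 0/1/0/1, 0/1/1/0, 0/1/1/1, 1/1/0/1, 1/1/1/0, 1/1/1/1
SC∖claimed = {0/0/1/0}

missing: thr0.a=0 thr0.b=0 thr1.a=1 thr2.a=0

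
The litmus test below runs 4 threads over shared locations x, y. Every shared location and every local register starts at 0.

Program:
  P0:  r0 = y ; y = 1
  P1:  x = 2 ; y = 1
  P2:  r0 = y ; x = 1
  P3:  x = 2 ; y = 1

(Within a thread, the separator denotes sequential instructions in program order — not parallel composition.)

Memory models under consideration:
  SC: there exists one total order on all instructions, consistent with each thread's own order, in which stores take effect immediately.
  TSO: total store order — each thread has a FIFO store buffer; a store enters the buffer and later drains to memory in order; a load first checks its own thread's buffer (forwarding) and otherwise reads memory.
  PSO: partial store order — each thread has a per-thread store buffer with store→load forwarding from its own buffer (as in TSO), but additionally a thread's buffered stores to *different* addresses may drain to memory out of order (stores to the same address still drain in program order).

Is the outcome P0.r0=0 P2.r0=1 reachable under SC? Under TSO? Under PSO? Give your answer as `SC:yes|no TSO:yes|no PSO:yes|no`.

SC:yes TSO:yes PSO:yes

outcome vector order: (P0.r0,P2.r0)
SC: 4 outcomes — {<0 0>; <0 1>; <1 0>; <1 1>}
TSO: 4 outcomes — {<0 0>; <0 1>; <1 0>; <1 1>}
PSO: 4 outcomes — {<0 0>; <0 1>; <1 0>; <1 1>}
target <0 1> ∈ {SC,TSO,PSO}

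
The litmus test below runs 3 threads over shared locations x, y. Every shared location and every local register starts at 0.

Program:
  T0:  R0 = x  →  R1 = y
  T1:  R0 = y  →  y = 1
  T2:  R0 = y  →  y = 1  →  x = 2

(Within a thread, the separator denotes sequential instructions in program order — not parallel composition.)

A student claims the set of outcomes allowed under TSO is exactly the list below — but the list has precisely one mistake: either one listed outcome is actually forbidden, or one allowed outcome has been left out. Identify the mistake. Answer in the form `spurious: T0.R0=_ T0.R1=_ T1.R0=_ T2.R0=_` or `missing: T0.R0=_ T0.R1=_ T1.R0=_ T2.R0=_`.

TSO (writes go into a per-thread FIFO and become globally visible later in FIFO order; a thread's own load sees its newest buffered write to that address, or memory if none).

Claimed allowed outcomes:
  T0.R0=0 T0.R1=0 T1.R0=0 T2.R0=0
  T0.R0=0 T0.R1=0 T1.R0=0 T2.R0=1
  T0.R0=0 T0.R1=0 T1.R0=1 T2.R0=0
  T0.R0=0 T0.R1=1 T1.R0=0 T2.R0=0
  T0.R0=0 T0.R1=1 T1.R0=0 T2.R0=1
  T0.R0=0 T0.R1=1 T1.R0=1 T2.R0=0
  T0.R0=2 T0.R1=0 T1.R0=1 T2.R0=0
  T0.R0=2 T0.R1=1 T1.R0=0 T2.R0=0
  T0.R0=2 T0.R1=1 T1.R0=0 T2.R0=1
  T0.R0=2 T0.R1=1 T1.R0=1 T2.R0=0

outcome vector order: (T0.R0,T0.R1,T1.R0,T2.R0)
TSO (9): <0 0 0 0> <0 0 0 1> <0 0 1 0> <0 1 0 0> <0 1 0 1> <0 1 1 0> <2 1 0 0> <2 1 0 1> <2 1 1 0>
claimed∖TSO = {<2 0 1 0>}

spurious: T0.R0=2 T0.R1=0 T1.R0=1 T2.R0=0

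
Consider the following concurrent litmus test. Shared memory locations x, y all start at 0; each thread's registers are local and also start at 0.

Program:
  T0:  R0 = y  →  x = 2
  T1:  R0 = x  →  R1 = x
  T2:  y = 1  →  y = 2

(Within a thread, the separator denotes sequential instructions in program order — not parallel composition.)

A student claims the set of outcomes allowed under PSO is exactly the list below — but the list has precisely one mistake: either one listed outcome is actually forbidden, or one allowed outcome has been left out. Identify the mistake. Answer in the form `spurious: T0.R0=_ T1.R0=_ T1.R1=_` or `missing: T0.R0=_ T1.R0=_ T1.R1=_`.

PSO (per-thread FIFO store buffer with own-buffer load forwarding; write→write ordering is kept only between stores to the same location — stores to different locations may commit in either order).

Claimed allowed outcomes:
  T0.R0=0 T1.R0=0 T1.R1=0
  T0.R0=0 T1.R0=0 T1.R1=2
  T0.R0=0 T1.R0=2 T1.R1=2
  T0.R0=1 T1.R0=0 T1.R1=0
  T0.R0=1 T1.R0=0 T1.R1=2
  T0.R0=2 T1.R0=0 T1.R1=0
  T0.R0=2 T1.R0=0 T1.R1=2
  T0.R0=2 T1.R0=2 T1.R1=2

missing: T0.R0=1 T1.R0=2 T1.R1=2

outcome vector order: (T0.R0,T1.R0,T1.R1)
PSO: 9 outcomes — {0/0/0 0/0/2 0/2/2 1/0/0 1/0/2 1/2/2 2/0/0 2/0/2 2/2/2}
PSO∖claimed = {1/2/2}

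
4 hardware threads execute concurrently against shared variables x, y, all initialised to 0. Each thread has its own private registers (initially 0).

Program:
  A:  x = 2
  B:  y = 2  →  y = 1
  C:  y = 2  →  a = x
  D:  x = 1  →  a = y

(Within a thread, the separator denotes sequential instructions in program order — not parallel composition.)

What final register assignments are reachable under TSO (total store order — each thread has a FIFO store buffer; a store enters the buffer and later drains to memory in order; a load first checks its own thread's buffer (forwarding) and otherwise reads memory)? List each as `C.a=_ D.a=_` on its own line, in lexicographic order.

outcome vector order: (C.a,D.a)
|TSO outcomes| = 9

C.a=0 D.a=0
C.a=0 D.a=1
C.a=0 D.a=2
C.a=1 D.a=0
C.a=1 D.a=1
C.a=1 D.a=2
C.a=2 D.a=0
C.a=2 D.a=1
C.a=2 D.a=2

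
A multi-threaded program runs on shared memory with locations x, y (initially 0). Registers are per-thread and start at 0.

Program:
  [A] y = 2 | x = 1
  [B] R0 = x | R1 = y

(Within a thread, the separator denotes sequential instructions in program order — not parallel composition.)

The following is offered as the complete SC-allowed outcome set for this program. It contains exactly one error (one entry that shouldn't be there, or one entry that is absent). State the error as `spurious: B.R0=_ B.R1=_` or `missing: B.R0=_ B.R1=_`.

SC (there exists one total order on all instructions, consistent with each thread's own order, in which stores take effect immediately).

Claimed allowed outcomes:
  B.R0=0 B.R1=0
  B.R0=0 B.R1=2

outcome vector order: (B.R0,B.R1)
SC (3): <0 0>; <0 2>; <1 2>
SC∖claimed = {<1 2>}

missing: B.R0=1 B.R1=2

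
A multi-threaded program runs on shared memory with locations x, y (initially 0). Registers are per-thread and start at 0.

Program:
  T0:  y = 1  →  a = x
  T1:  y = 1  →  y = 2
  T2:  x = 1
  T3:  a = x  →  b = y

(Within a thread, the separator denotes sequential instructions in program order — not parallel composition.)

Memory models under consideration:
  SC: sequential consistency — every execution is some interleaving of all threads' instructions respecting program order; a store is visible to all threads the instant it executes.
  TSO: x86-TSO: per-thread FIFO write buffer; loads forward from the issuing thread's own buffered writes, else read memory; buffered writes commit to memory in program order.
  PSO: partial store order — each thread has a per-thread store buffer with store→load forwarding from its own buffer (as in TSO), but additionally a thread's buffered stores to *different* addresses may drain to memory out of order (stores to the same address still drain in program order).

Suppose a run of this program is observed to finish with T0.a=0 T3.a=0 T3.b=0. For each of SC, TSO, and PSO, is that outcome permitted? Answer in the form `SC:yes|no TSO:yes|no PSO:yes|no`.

outcome vector order: (T0.a,T3.a,T3.b)
under SC → 0/0/0 0/0/1 0/0/2 0/1/1 0/1/2 1/0/0 1/0/1 1/0/2 1/1/0 1/1/1 1/1/2
under TSO → 0/0/0 0/0/1 0/0/2 0/1/0 0/1/1 0/1/2 1/0/0 1/0/1 1/0/2 1/1/0 1/1/1 1/1/2
under PSO → 0/0/0 0/0/1 0/0/2 0/1/0 0/1/1 0/1/2 1/0/0 1/0/1 1/0/2 1/1/0 1/1/1 1/1/2
target 0/0/0 ∈ {SC,TSO,PSO}

SC:yes TSO:yes PSO:yes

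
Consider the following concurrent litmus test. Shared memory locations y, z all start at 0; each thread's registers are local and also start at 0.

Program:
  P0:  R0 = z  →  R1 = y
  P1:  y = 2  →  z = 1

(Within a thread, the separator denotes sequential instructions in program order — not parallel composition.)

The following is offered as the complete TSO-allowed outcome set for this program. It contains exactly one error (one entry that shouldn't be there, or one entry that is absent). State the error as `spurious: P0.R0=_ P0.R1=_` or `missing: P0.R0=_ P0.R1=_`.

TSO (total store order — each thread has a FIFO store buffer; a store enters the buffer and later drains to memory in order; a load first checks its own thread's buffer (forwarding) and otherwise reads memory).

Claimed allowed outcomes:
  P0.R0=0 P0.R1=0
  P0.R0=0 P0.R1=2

missing: P0.R0=1 P0.R1=2

outcome vector order: (P0.R0,P0.R1)
[TSO] allowed = {0/0 0/2 1/2}
TSO∖claimed = {1/2}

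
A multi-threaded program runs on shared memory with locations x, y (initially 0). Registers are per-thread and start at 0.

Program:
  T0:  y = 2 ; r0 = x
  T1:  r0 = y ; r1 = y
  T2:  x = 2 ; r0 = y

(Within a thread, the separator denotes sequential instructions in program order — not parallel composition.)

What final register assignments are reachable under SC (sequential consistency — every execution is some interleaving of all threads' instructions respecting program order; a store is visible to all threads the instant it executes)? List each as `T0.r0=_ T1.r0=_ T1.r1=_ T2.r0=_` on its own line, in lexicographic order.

T0.r0=0 T1.r0=0 T1.r1=0 T2.r0=2
T0.r0=0 T1.r0=0 T1.r1=2 T2.r0=2
T0.r0=0 T1.r0=2 T1.r1=2 T2.r0=2
T0.r0=2 T1.r0=0 T1.r1=0 T2.r0=0
T0.r0=2 T1.r0=0 T1.r1=0 T2.r0=2
T0.r0=2 T1.r0=0 T1.r1=2 T2.r0=0
T0.r0=2 T1.r0=0 T1.r1=2 T2.r0=2
T0.r0=2 T1.r0=2 T1.r1=2 T2.r0=0
T0.r0=2 T1.r0=2 T1.r1=2 T2.r0=2

outcome vector order: (T0.r0,T1.r0,T1.r1,T2.r0)
|SC outcomes| = 9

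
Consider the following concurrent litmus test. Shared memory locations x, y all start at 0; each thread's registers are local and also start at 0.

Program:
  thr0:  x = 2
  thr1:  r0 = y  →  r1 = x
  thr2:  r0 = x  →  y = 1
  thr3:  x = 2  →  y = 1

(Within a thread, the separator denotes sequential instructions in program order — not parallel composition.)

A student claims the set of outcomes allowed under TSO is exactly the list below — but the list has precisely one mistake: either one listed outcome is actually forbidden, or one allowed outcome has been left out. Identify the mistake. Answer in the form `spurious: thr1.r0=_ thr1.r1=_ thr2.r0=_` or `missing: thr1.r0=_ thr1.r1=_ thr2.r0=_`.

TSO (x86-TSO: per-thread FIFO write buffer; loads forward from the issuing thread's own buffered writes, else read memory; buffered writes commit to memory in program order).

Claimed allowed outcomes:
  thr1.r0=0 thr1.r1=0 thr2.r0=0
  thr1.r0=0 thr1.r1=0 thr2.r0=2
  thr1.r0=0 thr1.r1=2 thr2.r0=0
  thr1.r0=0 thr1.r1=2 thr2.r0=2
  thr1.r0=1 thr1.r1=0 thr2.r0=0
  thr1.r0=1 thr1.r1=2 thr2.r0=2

missing: thr1.r0=1 thr1.r1=2 thr2.r0=0

outcome vector order: (thr1.r0,thr1.r1,thr2.r0)
under TSO → <0 0 0>, <0 0 2>, <0 2 0>, <0 2 2>, <1 0 0>, <1 2 0>, <1 2 2>
TSO∖claimed = {<1 2 0>}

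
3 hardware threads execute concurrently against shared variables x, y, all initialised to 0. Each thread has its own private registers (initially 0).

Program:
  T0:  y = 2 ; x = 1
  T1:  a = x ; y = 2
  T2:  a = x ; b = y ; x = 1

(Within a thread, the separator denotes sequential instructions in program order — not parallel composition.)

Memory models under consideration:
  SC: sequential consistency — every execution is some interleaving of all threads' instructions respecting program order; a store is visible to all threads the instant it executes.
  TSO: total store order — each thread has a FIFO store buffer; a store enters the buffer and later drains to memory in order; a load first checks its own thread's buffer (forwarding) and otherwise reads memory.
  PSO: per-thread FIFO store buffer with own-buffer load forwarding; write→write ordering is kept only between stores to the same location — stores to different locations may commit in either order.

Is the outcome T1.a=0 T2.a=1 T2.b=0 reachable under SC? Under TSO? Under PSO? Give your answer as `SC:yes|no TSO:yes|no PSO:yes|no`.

SC:no TSO:no PSO:yes

outcome vector order: (T1.a,T2.a,T2.b)
under SC → 000; 002; 012; 100; 102; 112
under TSO → 000; 002; 012; 100; 102; 112
under PSO → 000; 002; 010; 012; 100; 102; 110; 112
target 010 ∈ {PSO}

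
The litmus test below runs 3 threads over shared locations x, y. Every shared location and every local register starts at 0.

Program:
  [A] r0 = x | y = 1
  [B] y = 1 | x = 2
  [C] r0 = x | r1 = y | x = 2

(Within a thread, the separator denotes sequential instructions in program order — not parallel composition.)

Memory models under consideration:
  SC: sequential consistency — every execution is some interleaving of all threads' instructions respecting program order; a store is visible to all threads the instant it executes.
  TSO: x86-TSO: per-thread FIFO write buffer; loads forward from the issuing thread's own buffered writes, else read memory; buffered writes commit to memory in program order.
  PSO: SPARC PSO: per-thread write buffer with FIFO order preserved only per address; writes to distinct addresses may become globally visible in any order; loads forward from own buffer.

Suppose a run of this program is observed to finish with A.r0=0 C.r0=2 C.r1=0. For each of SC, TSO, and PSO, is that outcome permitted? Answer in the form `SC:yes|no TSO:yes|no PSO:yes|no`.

outcome vector order: (A.r0,C.r0,C.r1)
under SC → <0 0 0>; <0 0 1>; <0 2 1>; <2 0 0>; <2 0 1>; <2 2 1>
under TSO → <0 0 0>; <0 0 1>; <0 2 1>; <2 0 0>; <2 0 1>; <2 2 1>
under PSO → <0 0 0>; <0 0 1>; <0 2 0>; <0 2 1>; <2 0 0>; <2 0 1>; <2 2 0>; <2 2 1>
target <0 2 0> ∈ {PSO}

SC:no TSO:no PSO:yes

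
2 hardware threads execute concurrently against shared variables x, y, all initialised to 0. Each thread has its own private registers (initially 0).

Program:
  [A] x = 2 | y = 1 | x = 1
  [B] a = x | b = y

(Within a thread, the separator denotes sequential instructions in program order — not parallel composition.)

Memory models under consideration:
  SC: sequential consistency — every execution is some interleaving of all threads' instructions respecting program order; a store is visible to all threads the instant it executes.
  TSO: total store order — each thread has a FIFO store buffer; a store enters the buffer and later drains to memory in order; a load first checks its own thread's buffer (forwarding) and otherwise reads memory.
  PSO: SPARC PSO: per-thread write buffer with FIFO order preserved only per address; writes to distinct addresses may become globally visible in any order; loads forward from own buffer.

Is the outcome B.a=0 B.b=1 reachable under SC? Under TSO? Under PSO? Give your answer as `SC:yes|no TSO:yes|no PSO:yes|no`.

SC:yes TSO:yes PSO:yes

outcome vector order: (B.a,B.b)
[SC] allowed = {00 01 11 20 21}
[TSO] allowed = {00 01 11 20 21}
[PSO] allowed = {00 01 10 11 20 21}
target 01 ∈ {SC,TSO,PSO}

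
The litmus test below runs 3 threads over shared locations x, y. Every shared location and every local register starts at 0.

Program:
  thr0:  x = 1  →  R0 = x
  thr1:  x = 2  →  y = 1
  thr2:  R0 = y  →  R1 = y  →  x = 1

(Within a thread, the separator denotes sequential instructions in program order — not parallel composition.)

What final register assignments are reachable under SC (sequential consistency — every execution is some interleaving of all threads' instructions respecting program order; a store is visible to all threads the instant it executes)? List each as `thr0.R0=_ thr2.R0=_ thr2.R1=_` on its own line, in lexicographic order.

thr0.R0=1 thr2.R0=0 thr2.R1=0
thr0.R0=1 thr2.R0=0 thr2.R1=1
thr0.R0=1 thr2.R0=1 thr2.R1=1
thr0.R0=2 thr2.R0=0 thr2.R1=0
thr0.R0=2 thr2.R0=0 thr2.R1=1
thr0.R0=2 thr2.R0=1 thr2.R1=1

outcome vector order: (thr0.R0,thr2.R0,thr2.R1)
|SC outcomes| = 6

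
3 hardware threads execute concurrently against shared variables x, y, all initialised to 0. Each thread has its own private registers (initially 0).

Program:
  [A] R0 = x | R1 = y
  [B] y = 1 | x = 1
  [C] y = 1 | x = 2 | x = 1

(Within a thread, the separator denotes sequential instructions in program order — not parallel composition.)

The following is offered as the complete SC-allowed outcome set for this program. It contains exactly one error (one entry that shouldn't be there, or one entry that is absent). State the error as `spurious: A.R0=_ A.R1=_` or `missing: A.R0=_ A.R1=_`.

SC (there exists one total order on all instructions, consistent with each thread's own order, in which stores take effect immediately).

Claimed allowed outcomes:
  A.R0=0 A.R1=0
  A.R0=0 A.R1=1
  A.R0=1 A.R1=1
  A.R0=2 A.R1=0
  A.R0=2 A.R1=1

spurious: A.R0=2 A.R1=0

outcome vector order: (A.R0,A.R1)
under SC → <0 0>; <0 1>; <1 1>; <2 1>
claimed∖SC = {<2 0>}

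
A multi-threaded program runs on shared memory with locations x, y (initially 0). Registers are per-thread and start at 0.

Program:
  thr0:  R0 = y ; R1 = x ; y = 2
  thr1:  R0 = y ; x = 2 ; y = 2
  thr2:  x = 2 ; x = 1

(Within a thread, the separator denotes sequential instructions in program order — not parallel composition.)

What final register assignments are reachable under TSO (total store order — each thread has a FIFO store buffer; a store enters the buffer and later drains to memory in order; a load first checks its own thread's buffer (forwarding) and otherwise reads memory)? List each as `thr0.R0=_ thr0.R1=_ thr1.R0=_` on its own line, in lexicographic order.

thr0.R0=0 thr0.R1=0 thr1.R0=0
thr0.R0=0 thr0.R1=0 thr1.R0=2
thr0.R0=0 thr0.R1=1 thr1.R0=0
thr0.R0=0 thr0.R1=1 thr1.R0=2
thr0.R0=0 thr0.R1=2 thr1.R0=0
thr0.R0=0 thr0.R1=2 thr1.R0=2
thr0.R0=2 thr0.R1=1 thr1.R0=0
thr0.R0=2 thr0.R1=2 thr1.R0=0

outcome vector order: (thr0.R0,thr0.R1,thr1.R0)
|TSO outcomes| = 8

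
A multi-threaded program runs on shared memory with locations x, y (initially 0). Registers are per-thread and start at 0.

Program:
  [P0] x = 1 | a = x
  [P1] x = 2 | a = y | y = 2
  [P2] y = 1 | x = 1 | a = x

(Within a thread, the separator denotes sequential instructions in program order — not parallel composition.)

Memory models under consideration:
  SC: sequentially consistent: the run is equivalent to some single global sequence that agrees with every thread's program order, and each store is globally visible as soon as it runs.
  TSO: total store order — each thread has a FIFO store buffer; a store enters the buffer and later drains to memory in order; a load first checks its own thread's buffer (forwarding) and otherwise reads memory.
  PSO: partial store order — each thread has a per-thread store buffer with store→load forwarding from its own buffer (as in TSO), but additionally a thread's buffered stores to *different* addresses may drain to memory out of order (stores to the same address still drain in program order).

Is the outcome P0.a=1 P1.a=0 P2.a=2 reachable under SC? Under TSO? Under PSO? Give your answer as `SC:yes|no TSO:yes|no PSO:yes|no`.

SC:no TSO:yes PSO:yes

outcome vector order: (P0.a,P1.a,P2.a)
SC: 6 outcomes — {101 111 112 201 211 212}
TSO: 8 outcomes — {101 102 111 112 201 202 211 212}
PSO: 8 outcomes — {101 102 111 112 201 202 211 212}
target 102 ∈ {TSO,PSO}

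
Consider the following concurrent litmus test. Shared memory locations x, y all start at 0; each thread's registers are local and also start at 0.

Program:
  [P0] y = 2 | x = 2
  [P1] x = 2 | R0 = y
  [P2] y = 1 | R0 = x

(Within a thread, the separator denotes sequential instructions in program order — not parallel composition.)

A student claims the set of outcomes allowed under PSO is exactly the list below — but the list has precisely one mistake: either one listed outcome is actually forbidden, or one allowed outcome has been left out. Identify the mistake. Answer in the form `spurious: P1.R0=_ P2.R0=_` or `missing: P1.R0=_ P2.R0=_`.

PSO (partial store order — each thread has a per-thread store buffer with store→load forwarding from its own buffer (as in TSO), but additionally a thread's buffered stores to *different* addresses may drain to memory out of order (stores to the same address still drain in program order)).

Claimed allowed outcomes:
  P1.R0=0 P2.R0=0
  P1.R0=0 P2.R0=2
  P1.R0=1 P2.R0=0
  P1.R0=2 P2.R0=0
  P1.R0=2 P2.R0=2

outcome vector order: (P1.R0,P2.R0)
PSO (6): <0 0>, <0 2>, <1 0>, <1 2>, <2 0>, <2 2>
PSO∖claimed = {<1 2>}

missing: P1.R0=1 P2.R0=2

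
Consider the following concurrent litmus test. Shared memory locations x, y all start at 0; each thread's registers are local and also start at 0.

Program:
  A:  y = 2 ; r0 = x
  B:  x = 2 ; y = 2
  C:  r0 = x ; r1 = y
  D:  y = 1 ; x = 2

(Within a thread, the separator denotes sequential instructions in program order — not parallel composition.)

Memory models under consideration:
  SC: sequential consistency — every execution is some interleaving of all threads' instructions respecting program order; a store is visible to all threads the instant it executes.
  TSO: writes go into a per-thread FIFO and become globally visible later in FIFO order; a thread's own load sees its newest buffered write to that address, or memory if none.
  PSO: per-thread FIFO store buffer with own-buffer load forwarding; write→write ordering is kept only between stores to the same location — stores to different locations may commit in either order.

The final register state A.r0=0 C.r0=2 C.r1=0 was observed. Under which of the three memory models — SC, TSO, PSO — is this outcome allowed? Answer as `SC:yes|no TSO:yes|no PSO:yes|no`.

SC:no TSO:yes PSO:yes

outcome vector order: (A.r0,C.r0,C.r1)
SC: 11 outcomes — {<0 0 0>; <0 0 1>; <0 0 2>; <0 2 1>; <0 2 2>; <2 0 0>; <2 0 1>; <2 0 2>; <2 2 0>; <2 2 1>; <2 2 2>}
TSO: 12 outcomes — {<0 0 0>; <0 0 1>; <0 0 2>; <0 2 0>; <0 2 1>; <0 2 2>; <2 0 0>; <2 0 1>; <2 0 2>; <2 2 0>; <2 2 1>; <2 2 2>}
PSO: 12 outcomes — {<0 0 0>; <0 0 1>; <0 0 2>; <0 2 0>; <0 2 1>; <0 2 2>; <2 0 0>; <2 0 1>; <2 0 2>; <2 2 0>; <2 2 1>; <2 2 2>}
target <0 2 0> ∈ {TSO,PSO}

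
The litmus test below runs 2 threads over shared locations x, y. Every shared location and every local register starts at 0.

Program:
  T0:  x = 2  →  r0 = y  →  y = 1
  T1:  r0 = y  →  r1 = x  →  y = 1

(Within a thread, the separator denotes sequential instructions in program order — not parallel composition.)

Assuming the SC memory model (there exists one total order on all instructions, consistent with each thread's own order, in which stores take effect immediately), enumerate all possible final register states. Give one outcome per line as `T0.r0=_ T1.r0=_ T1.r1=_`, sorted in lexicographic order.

T0.r0=0 T1.r0=0 T1.r1=0
T0.r0=0 T1.r0=0 T1.r1=2
T0.r0=0 T1.r0=1 T1.r1=2
T0.r0=1 T1.r0=0 T1.r1=0
T0.r0=1 T1.r0=0 T1.r1=2

outcome vector order: (T0.r0,T1.r0,T1.r1)
|SC outcomes| = 5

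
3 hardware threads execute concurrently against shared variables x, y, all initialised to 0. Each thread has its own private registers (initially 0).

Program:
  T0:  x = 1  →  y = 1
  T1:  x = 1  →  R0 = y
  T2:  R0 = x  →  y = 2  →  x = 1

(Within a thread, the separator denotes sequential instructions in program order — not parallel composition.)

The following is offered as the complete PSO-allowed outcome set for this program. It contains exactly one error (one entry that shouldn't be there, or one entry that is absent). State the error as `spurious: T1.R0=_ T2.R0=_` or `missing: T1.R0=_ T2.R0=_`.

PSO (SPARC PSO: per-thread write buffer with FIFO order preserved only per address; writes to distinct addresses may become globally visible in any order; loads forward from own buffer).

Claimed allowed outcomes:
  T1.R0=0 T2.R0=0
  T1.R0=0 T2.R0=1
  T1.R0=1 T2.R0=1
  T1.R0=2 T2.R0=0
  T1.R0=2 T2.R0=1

missing: T1.R0=1 T2.R0=0

outcome vector order: (T1.R0,T2.R0)
PSO (6): 0/0 0/1 1/0 1/1 2/0 2/1
PSO∖claimed = {1/0}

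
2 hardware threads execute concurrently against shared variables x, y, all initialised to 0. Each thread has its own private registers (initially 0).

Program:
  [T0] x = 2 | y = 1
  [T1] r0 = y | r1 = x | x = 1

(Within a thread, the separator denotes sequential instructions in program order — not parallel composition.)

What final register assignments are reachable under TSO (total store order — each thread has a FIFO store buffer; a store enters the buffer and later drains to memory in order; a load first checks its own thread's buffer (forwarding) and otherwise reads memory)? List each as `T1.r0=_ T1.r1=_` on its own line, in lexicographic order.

T1.r0=0 T1.r1=0
T1.r0=0 T1.r1=2
T1.r0=1 T1.r1=2

outcome vector order: (T1.r0,T1.r1)
|TSO outcomes| = 3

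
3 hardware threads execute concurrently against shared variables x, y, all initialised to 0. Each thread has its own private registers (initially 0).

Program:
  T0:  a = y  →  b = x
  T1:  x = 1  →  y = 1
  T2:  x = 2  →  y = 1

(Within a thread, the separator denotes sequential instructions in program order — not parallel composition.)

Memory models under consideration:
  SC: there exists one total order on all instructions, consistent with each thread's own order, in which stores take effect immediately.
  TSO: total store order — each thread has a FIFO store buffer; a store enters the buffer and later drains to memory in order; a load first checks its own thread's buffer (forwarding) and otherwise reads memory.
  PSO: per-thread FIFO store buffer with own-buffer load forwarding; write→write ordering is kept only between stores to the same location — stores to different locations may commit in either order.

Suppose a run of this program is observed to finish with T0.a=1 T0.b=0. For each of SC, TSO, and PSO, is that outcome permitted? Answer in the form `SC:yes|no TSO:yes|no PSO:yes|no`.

outcome vector order: (T0.a,T0.b)
SC (5): (0,0); (0,1); (0,2); (1,1); (1,2)
TSO (5): (0,0); (0,1); (0,2); (1,1); (1,2)
PSO (6): (0,0); (0,1); (0,2); (1,0); (1,1); (1,2)
target (1,0) ∈ {PSO}

SC:no TSO:no PSO:yes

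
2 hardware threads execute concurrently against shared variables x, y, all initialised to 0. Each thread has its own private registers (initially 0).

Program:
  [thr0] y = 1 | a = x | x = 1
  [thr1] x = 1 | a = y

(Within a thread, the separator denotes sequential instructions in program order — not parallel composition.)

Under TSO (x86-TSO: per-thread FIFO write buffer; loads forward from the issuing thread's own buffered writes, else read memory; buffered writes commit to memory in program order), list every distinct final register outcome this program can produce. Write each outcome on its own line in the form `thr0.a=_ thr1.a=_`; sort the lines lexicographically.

thr0.a=0 thr1.a=0
thr0.a=0 thr1.a=1
thr0.a=1 thr1.a=0
thr0.a=1 thr1.a=1

outcome vector order: (thr0.a,thr1.a)
|TSO outcomes| = 4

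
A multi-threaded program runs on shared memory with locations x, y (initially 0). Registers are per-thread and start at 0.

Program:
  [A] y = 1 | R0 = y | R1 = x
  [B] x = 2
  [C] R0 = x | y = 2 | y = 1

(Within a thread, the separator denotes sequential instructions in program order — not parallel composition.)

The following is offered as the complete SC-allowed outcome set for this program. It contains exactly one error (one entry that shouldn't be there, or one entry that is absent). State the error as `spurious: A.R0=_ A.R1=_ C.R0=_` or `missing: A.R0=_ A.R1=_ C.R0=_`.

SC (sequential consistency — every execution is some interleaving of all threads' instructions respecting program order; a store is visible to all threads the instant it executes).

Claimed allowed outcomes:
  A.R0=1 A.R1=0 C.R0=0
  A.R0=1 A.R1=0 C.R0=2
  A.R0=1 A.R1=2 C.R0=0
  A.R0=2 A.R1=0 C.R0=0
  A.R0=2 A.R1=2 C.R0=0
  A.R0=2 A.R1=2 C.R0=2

missing: A.R0=1 A.R1=2 C.R0=2

outcome vector order: (A.R0,A.R1,C.R0)
under SC → 1/0/0, 1/0/2, 1/2/0, 1/2/2, 2/0/0, 2/2/0, 2/2/2
SC∖claimed = {1/2/2}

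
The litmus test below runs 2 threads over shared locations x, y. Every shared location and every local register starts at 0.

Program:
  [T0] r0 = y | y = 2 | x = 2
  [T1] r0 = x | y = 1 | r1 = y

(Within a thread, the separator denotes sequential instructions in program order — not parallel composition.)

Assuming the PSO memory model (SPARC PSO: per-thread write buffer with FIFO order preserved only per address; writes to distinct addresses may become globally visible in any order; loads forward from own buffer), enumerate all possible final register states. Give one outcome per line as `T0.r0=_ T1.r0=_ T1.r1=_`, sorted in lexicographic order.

outcome vector order: (T0.r0,T1.r0,T1.r1)
|PSO outcomes| = 6

T0.r0=0 T1.r0=0 T1.r1=1
T0.r0=0 T1.r0=0 T1.r1=2
T0.r0=0 T1.r0=2 T1.r1=1
T0.r0=0 T1.r0=2 T1.r1=2
T0.r0=1 T1.r0=0 T1.r1=1
T0.r0=1 T1.r0=0 T1.r1=2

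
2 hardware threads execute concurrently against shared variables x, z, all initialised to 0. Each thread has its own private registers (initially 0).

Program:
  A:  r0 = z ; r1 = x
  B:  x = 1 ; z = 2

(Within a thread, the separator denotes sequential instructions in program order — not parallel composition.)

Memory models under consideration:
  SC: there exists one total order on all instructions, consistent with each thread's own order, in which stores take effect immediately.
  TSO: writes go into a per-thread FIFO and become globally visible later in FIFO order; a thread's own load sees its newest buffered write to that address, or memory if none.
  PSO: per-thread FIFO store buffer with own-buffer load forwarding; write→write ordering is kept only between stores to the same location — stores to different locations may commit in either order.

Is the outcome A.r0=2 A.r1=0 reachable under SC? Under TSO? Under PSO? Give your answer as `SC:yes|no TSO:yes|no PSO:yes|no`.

outcome vector order: (A.r0,A.r1)
[SC] allowed = {<0 0>, <0 1>, <2 1>}
[TSO] allowed = {<0 0>, <0 1>, <2 1>}
[PSO] allowed = {<0 0>, <0 1>, <2 0>, <2 1>}
target <2 0> ∈ {PSO}

SC:no TSO:no PSO:yes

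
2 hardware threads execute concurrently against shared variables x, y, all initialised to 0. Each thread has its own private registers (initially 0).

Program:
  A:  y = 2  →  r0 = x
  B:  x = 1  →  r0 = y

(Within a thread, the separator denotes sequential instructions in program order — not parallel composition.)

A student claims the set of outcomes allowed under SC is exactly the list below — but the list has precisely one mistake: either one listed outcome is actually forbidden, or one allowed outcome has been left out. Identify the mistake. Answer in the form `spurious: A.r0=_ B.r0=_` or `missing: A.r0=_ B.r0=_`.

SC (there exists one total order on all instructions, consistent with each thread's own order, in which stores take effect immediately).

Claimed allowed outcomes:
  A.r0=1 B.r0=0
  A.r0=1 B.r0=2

outcome vector order: (A.r0,B.r0)
[SC] allowed = {02 10 12}
SC∖claimed = {02}

missing: A.r0=0 B.r0=2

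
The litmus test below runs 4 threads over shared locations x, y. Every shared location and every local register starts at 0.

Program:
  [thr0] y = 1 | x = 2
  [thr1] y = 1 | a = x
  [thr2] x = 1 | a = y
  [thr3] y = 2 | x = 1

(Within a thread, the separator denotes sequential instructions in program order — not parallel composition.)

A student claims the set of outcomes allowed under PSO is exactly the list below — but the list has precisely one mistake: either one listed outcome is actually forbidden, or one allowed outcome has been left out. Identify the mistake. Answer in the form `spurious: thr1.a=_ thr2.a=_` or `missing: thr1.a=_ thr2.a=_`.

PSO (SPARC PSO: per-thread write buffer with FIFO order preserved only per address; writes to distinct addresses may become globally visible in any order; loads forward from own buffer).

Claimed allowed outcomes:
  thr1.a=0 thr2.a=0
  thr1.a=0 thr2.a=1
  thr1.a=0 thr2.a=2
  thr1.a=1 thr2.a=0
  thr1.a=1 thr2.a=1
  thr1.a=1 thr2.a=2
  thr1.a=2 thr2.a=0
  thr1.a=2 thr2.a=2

missing: thr1.a=2 thr2.a=1

outcome vector order: (thr1.a,thr2.a)
[PSO] allowed = {00, 01, 02, 10, 11, 12, 20, 21, 22}
PSO∖claimed = {21}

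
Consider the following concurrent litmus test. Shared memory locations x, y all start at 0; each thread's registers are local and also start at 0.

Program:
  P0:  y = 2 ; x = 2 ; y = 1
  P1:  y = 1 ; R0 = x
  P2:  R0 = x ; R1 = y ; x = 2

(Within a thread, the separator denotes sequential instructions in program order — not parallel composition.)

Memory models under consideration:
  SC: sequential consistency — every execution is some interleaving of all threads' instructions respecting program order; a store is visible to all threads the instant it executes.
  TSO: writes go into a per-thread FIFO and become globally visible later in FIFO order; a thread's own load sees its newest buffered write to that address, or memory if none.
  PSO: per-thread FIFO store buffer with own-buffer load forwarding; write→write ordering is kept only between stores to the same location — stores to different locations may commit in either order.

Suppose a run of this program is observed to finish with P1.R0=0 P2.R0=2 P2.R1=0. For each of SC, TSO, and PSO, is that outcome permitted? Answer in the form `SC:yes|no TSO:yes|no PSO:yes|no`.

SC:no TSO:no PSO:yes

outcome vector order: (P1.R0,P2.R0,P2.R1)
SC: 10 outcomes — {000; 001; 002; 021; 022; 200; 201; 202; 221; 222}
TSO: 10 outcomes — {000; 001; 002; 021; 022; 200; 201; 202; 221; 222}
PSO: 12 outcomes — {000; 001; 002; 020; 021; 022; 200; 201; 202; 220; 221; 222}
target 020 ∈ {PSO}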